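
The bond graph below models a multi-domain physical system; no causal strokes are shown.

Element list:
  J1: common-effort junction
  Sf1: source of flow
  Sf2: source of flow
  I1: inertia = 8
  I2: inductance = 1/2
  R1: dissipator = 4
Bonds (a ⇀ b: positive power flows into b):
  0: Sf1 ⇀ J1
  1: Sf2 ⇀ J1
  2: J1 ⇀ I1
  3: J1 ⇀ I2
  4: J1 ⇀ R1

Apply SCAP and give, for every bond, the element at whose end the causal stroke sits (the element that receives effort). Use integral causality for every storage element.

bond 0 |Sf1  (Sf1 (Sf) sets flow on bond)
bond 1 |Sf2  (Sf2: flow source, stroke at near end)
bond 2 |I1  (I1: I, integral causality)
bond 3 |I2  (I2 integral (f out))
bond 4 |J1  (closing 0-jn rule on J1)

bond 0 |Sf1
bond 1 |Sf2
bond 2 |I1
bond 3 |I2
bond 4 |J1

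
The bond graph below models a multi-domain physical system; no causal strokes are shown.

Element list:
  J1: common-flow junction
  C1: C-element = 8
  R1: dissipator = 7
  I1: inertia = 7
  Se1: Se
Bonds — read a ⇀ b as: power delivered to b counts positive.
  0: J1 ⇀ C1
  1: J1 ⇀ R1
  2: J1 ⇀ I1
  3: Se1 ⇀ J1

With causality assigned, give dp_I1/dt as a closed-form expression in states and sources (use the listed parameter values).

dp_I1/dt = E_Se1 - p_I1 - q_C1/8

#3 stroke→J1  (Se1 fixes effort; stroke away)
#0 stroke→J1  (C1 integral (e out))
#2 stroke→I1  (I1: I, integral causality)
#1 stroke→J1  (J1: bond 2 brought flow, rest push out)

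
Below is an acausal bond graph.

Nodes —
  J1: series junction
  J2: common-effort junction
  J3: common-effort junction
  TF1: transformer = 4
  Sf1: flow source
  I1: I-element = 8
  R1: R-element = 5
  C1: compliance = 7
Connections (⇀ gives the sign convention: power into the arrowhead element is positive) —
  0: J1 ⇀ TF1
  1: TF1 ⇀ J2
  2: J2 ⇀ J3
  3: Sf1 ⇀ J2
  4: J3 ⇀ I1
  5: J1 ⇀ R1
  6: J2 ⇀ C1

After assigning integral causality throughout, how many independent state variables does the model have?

b3 stroke at Sf1  (Sf1: flow source, stroke at near end)
b4 stroke at I1  (I1 outputs flow p/I1)
b2 stroke at J3  (only one effort-in slot at J3)
b6 stroke at J2  (C1 integral (e out))
b1 stroke at TF1  (common-e at J2 fixed by 6)
b0 stroke at J1  (TF1 one-in-one-out from 1)
b5 stroke at R1  (only one flow-in slot at J1)

2  (C1, I1 all integral)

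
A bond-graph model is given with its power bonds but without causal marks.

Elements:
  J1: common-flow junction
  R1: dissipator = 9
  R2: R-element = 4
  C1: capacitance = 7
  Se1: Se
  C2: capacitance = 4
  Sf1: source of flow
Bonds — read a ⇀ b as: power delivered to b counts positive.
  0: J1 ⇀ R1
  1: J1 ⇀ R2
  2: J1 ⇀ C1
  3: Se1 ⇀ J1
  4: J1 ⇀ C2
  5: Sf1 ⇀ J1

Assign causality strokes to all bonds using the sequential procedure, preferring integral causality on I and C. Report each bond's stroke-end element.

bond 0 stroke→J1
bond 1 stroke→J1
bond 2 stroke→J1
bond 3 stroke→J1
bond 4 stroke→J1
bond 5 stroke→Sf1

b3 →J1  (Se1: effort source, stroke at far end)
b5 →Sf1  (Sf1 fixes flow; stroke at Sf1)
b0 →J1  (common-f at J1 fixed by 5)
b1 →J1  (common-f at J1 fixed by 5)
b2 →J1  (1-jn J1 has f-setter on 5)
b4 →J1  (J1 flow already set via bond 5)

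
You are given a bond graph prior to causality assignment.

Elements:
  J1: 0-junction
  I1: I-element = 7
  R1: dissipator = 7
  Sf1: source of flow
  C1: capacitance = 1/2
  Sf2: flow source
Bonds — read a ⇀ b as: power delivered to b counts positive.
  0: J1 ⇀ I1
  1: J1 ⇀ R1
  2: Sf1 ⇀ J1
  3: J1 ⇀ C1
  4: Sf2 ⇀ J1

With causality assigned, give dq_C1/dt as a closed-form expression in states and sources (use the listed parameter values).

#2 →Sf1  (Sf1 (Sf) sets flow on bond)
#4 →Sf2  (source Sf2 imposes f)
#0 →I1  (I1: I, integral causality)
#3 →J1  (C1: C, integral causality)
#1 →R1  (0-jn J1 has e-setter on 3)

dq_C1/dt = F_Sf1 + F_Sf2 - p_I1/7 - 2*q_C1/7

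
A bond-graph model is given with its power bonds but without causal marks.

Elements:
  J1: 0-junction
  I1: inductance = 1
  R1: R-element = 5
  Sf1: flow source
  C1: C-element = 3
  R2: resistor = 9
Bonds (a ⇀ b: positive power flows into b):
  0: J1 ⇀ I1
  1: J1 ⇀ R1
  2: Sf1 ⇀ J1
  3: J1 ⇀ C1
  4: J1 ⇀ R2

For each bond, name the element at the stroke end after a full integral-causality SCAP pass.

bond 2 stroke at Sf1  (source Sf1 imposes f)
bond 0 stroke at I1  (I1 outputs flow p/I1)
bond 3 stroke at J1  (C1 integral (e out))
bond 1 stroke at R1  (J1: bond 3 brought effort, rest push out)
bond 4 stroke at R2  (common-e at J1 fixed by 3)

#0 stroke at I1
#1 stroke at R1
#2 stroke at Sf1
#3 stroke at J1
#4 stroke at R2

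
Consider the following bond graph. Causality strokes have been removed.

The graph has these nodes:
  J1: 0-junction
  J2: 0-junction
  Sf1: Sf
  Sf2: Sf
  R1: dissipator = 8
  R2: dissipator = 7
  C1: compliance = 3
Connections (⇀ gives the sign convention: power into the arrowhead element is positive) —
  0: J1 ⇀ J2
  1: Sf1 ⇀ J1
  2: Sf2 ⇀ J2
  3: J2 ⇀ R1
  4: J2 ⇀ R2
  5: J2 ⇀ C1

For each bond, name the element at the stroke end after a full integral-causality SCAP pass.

bond 0 |J1
bond 1 |Sf1
bond 2 |Sf2
bond 3 |R1
bond 4 |R2
bond 5 |J2

β1 stroke at Sf1  (Sf1 fixes flow; stroke at Sf1)
β2 stroke at Sf2  (source Sf2 imposes f)
β0 stroke at J1  (J1: last free bond brings effort in)
β5 stroke at J2  (C1 outputs effort q/C1)
β3 stroke at R1  (J2 effort already set via bond 5)
β4 stroke at R2  (0-jn J2 has e-setter on 5)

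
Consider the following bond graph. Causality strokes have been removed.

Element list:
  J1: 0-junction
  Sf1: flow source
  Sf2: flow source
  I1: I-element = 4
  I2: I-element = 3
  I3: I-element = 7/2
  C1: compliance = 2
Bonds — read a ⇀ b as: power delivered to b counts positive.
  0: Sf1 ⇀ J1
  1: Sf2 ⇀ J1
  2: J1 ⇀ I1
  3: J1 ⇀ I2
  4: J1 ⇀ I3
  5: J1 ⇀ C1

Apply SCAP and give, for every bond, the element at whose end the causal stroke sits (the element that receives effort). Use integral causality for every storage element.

#0 stroke→Sf1  (Sf1 fixes flow; stroke at Sf1)
#1 stroke→Sf2  (source Sf2 imposes f)
#2 stroke→I1  (prefer integral on I1)
#3 stroke→I2  (I2 integral (f out))
#4 stroke→I3  (I3 outputs flow p/I3)
#5 stroke→J1  (J1: last free bond brings effort in)

β0 →Sf1
β1 →Sf2
β2 →I1
β3 →I2
β4 →I3
β5 →J1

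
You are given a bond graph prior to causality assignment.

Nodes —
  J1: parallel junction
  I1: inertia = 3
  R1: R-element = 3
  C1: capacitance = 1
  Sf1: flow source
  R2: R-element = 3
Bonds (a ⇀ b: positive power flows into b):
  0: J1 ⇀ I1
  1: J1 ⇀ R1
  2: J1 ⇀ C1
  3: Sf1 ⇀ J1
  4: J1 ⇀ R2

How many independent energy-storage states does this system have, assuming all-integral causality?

2  (C1, I1 all integral)

β3 |Sf1  (Sf1 fixes flow; stroke at Sf1)
β0 |I1  (I1 outputs flow p/I1)
β2 |J1  (C1: C, integral causality)
β1 |R1  (common-e at J1 fixed by 2)
β4 |R2  (0-jn J1 has e-setter on 2)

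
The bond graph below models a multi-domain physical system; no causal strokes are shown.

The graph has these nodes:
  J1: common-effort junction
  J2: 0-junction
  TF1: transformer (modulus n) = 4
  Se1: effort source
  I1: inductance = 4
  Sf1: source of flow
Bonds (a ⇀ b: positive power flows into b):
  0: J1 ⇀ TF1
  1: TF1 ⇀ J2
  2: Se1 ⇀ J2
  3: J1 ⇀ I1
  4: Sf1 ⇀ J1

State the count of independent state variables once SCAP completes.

bond 2 →J2  (source Se1 imposes e)
bond 4 →Sf1  (Sf1: flow source, stroke at near end)
bond 1 →TF1  (common-e at J2 fixed by 2)
bond 0 →J1  (TF1: transformer flips bond 1)
bond 3 →I1  (common-e at J1 fixed by 0)

1  (I1 all integral)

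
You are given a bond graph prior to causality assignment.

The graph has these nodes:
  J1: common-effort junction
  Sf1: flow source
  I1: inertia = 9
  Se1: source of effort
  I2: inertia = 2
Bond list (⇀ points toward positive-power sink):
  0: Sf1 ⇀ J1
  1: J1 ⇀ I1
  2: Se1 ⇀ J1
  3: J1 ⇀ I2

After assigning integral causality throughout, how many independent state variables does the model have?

#0 →Sf1  (Sf1: flow source, stroke at near end)
#2 →J1  (Se1 (Se) sets effort on bond)
#1 →I1  (J1: bond 2 brought effort, rest push out)
#3 →I2  (J1: bond 2 brought effort, rest push out)

2  (I1, I2 all integral)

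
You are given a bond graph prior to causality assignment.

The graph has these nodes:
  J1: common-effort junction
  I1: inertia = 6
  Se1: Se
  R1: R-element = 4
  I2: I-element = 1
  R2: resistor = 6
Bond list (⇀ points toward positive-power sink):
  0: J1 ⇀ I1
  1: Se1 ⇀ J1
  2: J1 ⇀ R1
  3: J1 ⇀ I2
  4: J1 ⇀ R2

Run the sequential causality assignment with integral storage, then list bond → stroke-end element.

#1 |J1  (Se1 (Se) sets effort on bond)
#0 |I1  (common-e at J1 fixed by 1)
#2 |R1  (0-jn J1 has e-setter on 1)
#3 |I2  (common-e at J1 fixed by 1)
#4 |R2  (J1 effort already set via bond 1)

β0 →I1
β1 →J1
β2 →R1
β3 →I2
β4 →R2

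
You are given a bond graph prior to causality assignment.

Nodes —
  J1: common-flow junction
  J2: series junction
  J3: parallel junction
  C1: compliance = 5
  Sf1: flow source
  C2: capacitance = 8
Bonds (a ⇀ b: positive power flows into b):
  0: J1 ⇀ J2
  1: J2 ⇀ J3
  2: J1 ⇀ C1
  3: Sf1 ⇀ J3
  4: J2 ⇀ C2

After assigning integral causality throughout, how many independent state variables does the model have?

2  (C1, C2 all integral)

β3 stroke at Sf1  (Sf1: flow source, stroke at near end)
β1 stroke at J3  (closing 0-jn rule on J3)
β0 stroke at J2  (common-f at J2 fixed by 1)
β4 stroke at J2  (J2 flow already set via bond 1)
β2 stroke at J1  (1-jn J1 has f-setter on 0)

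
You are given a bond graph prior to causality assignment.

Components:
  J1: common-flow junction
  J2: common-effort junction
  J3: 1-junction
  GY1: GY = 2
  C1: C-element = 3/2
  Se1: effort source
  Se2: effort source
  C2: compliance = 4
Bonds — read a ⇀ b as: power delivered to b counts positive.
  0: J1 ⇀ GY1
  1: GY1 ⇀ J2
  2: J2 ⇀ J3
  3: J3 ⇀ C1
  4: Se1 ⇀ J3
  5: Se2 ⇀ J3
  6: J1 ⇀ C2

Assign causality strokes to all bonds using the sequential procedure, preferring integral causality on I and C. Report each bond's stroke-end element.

bond 0 stroke at GY1
bond 1 stroke at GY1
bond 2 stroke at J2
bond 3 stroke at J3
bond 4 stroke at J3
bond 5 stroke at J3
bond 6 stroke at J1

bond 4 →J3  (Se1 (Se) sets effort on bond)
bond 5 →J3  (source Se2 imposes e)
bond 3 →J3  (C1 integral (e out))
bond 2 →J2  (J3 needs exactly one f-in)
bond 1 →GY1  (J2: bond 2 brought effort, rest push out)
bond 0 →GY1  (through GY1, causality inverts; strokes same side of GY1)
bond 6 →J1  (common-f at J1 fixed by 0)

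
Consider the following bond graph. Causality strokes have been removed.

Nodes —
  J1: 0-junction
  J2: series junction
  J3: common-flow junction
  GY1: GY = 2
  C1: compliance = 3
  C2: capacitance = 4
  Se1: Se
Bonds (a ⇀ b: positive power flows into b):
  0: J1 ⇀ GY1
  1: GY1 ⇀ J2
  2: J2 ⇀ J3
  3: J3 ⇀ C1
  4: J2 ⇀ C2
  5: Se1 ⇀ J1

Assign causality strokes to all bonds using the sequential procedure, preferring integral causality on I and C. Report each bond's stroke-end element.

#5 stroke→J1  (Se1 fixes effort; stroke away)
#0 stroke→GY1  (common-e at J1 fixed by 5)
#1 stroke→GY1  (GY1: gyrator matches bond 0)
#2 stroke→J2  (J2: bond 1 brought flow, rest push out)
#4 stroke→J2  (1-jn J2 has f-setter on 1)
#3 stroke→J3  (J3: bond 2 brought flow, rest push out)

β0 stroke at GY1
β1 stroke at GY1
β2 stroke at J2
β3 stroke at J3
β4 stroke at J2
β5 stroke at J1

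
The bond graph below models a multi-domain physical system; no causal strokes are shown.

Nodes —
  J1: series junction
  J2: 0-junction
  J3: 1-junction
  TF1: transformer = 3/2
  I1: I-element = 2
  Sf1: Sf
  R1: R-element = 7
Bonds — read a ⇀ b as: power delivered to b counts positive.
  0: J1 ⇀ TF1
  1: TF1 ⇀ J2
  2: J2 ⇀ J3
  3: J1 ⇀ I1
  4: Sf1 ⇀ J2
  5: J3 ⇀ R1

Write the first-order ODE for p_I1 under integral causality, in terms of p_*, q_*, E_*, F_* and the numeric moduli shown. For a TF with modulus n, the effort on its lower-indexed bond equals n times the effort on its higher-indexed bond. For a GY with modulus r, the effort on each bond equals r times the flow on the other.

#4 stroke→Sf1  (Sf1: flow source, stroke at near end)
#3 stroke→I1  (prefer integral on I1)
#0 stroke→J1  (J1 flow already set via bond 3)
#1 stroke→TF1  (TF1: transformer flips bond 0)
#2 stroke→J2  (J2: last free bond brings effort in)
#5 stroke→J3  (common-f at J3 fixed by 2)

dp_I1/dt = -21*F_Sf1/2 - 63*p_I1/8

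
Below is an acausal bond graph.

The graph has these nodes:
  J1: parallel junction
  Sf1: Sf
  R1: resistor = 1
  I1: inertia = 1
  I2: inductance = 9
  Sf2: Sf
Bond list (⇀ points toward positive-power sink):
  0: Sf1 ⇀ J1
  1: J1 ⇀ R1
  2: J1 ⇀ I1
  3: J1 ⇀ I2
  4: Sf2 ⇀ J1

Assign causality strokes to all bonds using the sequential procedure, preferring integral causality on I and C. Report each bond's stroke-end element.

#0 stroke at Sf1  (Sf1 (Sf) sets flow on bond)
#4 stroke at Sf2  (source Sf2 imposes f)
#2 stroke at I1  (I1 outputs flow p/I1)
#3 stroke at I2  (prefer integral on I2)
#1 stroke at J1  (closing 0-jn rule on J1)

b0 stroke at Sf1
b1 stroke at J1
b2 stroke at I1
b3 stroke at I2
b4 stroke at Sf2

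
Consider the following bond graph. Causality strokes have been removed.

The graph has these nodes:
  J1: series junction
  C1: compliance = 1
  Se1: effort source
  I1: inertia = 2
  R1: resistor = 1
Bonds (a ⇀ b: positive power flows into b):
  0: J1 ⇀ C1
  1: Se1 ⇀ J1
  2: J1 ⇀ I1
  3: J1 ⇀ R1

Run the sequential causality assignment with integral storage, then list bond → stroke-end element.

β0 stroke→J1
β1 stroke→J1
β2 stroke→I1
β3 stroke→J1

#1 stroke at J1  (Se1 fixes effort; stroke away)
#0 stroke at J1  (C1 integral (e out))
#2 stroke at I1  (prefer integral on I1)
#3 stroke at J1  (J1: bond 2 brought flow, rest push out)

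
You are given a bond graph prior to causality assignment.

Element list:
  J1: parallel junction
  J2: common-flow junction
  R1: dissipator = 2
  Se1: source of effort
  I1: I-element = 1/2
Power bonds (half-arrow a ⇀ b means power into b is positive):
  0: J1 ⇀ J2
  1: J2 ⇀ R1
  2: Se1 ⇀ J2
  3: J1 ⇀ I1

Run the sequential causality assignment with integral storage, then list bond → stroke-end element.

β0 |J1
β1 |J2
β2 |J2
β3 |I1

b2 stroke at J2  (Se1: effort source, stroke at far end)
b3 stroke at I1  (I1: I, integral causality)
b0 stroke at J1  (J1 needs exactly one e-in)
b1 stroke at J2  (J2 flow already set via bond 0)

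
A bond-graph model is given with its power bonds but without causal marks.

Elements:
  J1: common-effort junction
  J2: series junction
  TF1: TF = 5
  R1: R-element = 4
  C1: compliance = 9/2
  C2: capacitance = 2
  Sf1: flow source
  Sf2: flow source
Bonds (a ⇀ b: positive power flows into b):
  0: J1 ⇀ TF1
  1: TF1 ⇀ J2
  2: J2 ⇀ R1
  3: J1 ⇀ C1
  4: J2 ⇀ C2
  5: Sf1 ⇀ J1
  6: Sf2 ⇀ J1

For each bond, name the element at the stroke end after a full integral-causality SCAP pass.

bond 0 →TF1
bond 1 →J2
bond 2 →R1
bond 3 →J1
bond 4 →J2
bond 5 →Sf1
bond 6 →Sf2

#5 |Sf1  (source Sf1 imposes f)
#6 |Sf2  (Sf2 (Sf) sets flow on bond)
#3 |J1  (C1 integral (e out))
#0 |TF1  (common-e at J1 fixed by 3)
#1 |J2  (TF1: transformer flips bond 0)
#4 |J2  (prefer integral on C2)
#2 |R1  (J2 needs exactly one f-in)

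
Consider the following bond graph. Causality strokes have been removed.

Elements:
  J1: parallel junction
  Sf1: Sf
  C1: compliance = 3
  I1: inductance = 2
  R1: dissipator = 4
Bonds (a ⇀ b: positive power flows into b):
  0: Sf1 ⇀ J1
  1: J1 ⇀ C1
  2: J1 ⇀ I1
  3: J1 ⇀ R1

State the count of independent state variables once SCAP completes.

β0 →Sf1  (Sf1 fixes flow; stroke at Sf1)
β1 →J1  (C1 outputs effort q/C1)
β2 →I1  (common-e at J1 fixed by 1)
β3 →R1  (J1 effort already set via bond 1)

2  (C1, I1 all integral)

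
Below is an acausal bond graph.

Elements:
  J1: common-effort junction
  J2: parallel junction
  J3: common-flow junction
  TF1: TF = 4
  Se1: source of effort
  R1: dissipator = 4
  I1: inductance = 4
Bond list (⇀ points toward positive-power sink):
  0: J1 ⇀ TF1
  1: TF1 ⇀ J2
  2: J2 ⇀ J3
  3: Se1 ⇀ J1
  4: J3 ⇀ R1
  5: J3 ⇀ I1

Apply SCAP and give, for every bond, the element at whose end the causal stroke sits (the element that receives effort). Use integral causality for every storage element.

β3 stroke→J1  (Se1 fixes effort; stroke away)
β0 stroke→TF1  (common-e at J1 fixed by 3)
β1 stroke→J2  (TF1 one-in-one-out from 0)
β2 stroke→J3  (0-jn J2 has e-setter on 1)
β5 stroke→I1  (I1: I, integral causality)
β4 stroke→J3  (J3: bond 5 brought flow, rest push out)

bond 0 stroke at TF1
bond 1 stroke at J2
bond 2 stroke at J3
bond 3 stroke at J1
bond 4 stroke at J3
bond 5 stroke at I1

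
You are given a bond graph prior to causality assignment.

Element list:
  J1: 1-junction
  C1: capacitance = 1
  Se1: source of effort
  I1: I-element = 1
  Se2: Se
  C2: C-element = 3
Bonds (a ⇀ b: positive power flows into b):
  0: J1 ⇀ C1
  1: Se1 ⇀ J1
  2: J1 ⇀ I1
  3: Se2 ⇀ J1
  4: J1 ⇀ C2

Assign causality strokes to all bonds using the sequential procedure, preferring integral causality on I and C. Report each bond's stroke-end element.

#1 →J1  (Se1 (Se) sets effort on bond)
#3 →J1  (Se2 fixes effort; stroke away)
#0 →J1  (prefer integral on C1)
#2 →I1  (prefer integral on I1)
#4 →J1  (J1 flow already set via bond 2)

bond 0 →J1
bond 1 →J1
bond 2 →I1
bond 3 →J1
bond 4 →J1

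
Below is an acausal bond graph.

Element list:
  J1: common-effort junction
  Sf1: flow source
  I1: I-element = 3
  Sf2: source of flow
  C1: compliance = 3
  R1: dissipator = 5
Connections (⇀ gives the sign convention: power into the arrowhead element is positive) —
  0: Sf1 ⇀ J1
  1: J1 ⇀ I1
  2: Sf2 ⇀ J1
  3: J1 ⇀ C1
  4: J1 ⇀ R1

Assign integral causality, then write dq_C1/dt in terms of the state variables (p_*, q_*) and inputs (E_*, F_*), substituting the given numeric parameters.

dq_C1/dt = F_Sf1 + F_Sf2 - p_I1/3 - q_C1/15

#0 stroke→Sf1  (Sf1 (Sf) sets flow on bond)
#2 stroke→Sf2  (Sf2 fixes flow; stroke at Sf2)
#1 stroke→I1  (prefer integral on I1)
#3 stroke→J1  (prefer integral on C1)
#4 stroke→R1  (J1: bond 3 brought effort, rest push out)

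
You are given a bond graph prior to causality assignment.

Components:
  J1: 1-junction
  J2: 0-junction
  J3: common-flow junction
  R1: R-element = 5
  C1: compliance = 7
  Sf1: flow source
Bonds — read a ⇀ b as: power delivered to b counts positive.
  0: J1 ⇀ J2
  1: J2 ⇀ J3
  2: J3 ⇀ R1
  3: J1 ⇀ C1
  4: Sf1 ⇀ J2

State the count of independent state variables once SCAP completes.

1  (C1 all integral)

bond 4 |Sf1  (Sf1 (Sf) sets flow on bond)
bond 3 |J1  (C1 outputs effort q/C1)
bond 0 |J2  (J1: last free bond brings flow in)
bond 1 |J3  (common-e at J2 fixed by 0)
bond 2 |R1  (closing 1-jn rule on J3)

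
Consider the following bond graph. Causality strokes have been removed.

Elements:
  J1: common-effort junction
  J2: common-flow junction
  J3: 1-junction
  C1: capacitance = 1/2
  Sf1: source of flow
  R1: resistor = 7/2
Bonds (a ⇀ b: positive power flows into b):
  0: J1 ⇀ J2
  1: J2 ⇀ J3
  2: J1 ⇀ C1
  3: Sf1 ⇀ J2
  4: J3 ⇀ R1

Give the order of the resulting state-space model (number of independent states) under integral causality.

#3 stroke at Sf1  (Sf1: flow source, stroke at near end)
#0 stroke at J2  (J2: bond 3 brought flow, rest push out)
#1 stroke at J2  (common-f at J2 fixed by 3)
#4 stroke at J3  (J3: bond 1 brought flow, rest push out)
#2 stroke at J1  (J1: last free bond brings effort in)

1  (C1 all integral)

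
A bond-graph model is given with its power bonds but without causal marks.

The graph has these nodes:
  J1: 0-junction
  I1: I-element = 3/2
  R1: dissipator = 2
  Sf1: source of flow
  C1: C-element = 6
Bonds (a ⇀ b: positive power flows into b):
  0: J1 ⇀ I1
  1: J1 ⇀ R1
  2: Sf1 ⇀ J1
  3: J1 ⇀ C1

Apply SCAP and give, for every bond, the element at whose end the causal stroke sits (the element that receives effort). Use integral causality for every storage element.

b0 stroke at I1
b1 stroke at R1
b2 stroke at Sf1
b3 stroke at J1

b2 |Sf1  (Sf1 fixes flow; stroke at Sf1)
b0 |I1  (I1 outputs flow p/I1)
b3 |J1  (prefer integral on C1)
b1 |R1  (J1 effort already set via bond 3)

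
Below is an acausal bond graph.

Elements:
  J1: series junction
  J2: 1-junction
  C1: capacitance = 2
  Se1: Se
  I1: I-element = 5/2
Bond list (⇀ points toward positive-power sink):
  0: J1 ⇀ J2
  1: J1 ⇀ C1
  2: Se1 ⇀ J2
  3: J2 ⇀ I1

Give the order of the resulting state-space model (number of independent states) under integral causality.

β2 stroke at J2  (Se1 (Se) sets effort on bond)
β1 stroke at J1  (C1 integral (e out))
β0 stroke at J2  (closing 1-jn rule on J1)
β3 stroke at I1  (only one flow-in slot at J2)

2  (C1, I1 all integral)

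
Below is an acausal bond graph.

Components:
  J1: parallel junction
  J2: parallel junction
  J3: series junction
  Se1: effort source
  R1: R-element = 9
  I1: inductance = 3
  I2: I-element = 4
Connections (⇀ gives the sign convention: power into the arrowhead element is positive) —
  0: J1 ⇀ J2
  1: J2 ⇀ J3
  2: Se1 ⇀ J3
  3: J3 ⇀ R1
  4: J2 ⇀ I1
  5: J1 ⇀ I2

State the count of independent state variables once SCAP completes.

bond 2 stroke at J3  (source Se1 imposes e)
bond 4 stroke at I1  (I1 integral (f out))
bond 5 stroke at I2  (I2 outputs flow p/I2)
bond 0 stroke at J1  (closing 0-jn rule on J1)
bond 1 stroke at J2  (J2 needs exactly one e-in)
bond 3 stroke at J3  (J3: bond 1 brought flow, rest push out)

2  (I1, I2 all integral)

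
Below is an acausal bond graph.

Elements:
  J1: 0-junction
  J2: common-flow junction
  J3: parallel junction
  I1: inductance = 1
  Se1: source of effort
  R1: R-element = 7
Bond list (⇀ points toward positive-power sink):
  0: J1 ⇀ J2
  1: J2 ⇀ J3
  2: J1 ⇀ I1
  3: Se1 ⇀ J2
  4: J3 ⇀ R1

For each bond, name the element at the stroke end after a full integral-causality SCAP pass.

β3 stroke→J2  (source Se1 imposes e)
β2 stroke→I1  (prefer integral on I1)
β0 stroke→J1  (J1 needs exactly one e-in)
β1 stroke→J2  (common-f at J2 fixed by 0)
β4 stroke→J3  (J3: last free bond brings effort in)

β0 stroke→J1
β1 stroke→J2
β2 stroke→I1
β3 stroke→J2
β4 stroke→J3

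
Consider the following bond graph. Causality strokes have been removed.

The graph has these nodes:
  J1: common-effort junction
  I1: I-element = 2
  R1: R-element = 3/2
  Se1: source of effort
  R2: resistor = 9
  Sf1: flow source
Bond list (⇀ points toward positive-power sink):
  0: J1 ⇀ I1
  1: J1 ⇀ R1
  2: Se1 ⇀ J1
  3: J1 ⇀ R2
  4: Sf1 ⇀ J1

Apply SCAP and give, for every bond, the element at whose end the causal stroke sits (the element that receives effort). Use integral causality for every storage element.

b0 stroke→I1
b1 stroke→R1
b2 stroke→J1
b3 stroke→R2
b4 stroke→Sf1

β2 stroke→J1  (source Se1 imposes e)
β4 stroke→Sf1  (source Sf1 imposes f)
β0 stroke→I1  (J1 effort already set via bond 2)
β1 stroke→R1  (0-jn J1 has e-setter on 2)
β3 stroke→R2  (0-jn J1 has e-setter on 2)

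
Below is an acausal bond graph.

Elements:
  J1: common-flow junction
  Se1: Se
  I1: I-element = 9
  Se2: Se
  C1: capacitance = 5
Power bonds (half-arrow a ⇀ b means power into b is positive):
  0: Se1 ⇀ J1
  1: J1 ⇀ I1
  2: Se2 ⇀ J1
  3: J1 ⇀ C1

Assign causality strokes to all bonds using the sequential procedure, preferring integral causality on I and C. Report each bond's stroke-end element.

β0 →J1  (Se1 (Se) sets effort on bond)
β2 →J1  (source Se2 imposes e)
β1 →I1  (I1 outputs flow p/I1)
β3 →J1  (J1: bond 1 brought flow, rest push out)

b0 stroke→J1
b1 stroke→I1
b2 stroke→J1
b3 stroke→J1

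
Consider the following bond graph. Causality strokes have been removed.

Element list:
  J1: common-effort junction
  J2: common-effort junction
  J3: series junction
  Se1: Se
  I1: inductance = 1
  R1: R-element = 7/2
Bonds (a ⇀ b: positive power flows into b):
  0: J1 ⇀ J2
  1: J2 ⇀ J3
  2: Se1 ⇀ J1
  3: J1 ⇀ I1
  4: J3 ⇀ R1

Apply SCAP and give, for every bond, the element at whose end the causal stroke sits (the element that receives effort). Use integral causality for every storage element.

bond 0 →J2
bond 1 →J3
bond 2 →J1
bond 3 →I1
bond 4 →R1

#2 |J1  (Se1: effort source, stroke at far end)
#0 |J2  (0-jn J1 has e-setter on 2)
#3 |I1  (J1 effort already set via bond 2)
#1 |J3  (J2 effort already set via bond 0)
#4 |R1  (J3: last free bond brings flow in)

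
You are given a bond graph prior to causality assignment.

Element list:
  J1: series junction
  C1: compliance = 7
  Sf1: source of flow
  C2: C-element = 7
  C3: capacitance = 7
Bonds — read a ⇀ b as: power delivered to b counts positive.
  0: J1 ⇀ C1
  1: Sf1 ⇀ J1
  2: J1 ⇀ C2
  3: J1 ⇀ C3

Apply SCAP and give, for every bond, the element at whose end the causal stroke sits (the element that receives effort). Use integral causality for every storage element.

bond 1 |Sf1  (Sf1 (Sf) sets flow on bond)
bond 0 |J1  (J1: bond 1 brought flow, rest push out)
bond 2 |J1  (J1 flow already set via bond 1)
bond 3 |J1  (J1 flow already set via bond 1)

b0 stroke→J1
b1 stroke→Sf1
b2 stroke→J1
b3 stroke→J1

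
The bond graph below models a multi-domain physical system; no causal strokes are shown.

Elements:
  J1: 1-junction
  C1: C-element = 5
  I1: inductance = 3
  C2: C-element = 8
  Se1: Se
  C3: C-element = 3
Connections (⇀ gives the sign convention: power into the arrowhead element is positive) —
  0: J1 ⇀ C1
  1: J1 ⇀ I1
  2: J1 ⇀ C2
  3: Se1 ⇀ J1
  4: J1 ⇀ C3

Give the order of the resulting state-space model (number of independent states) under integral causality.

4  (C1, C2, C3, I1 all integral)

β3 →J1  (source Se1 imposes e)
β0 →J1  (prefer integral on C1)
β1 →I1  (I1 outputs flow p/I1)
β2 →J1  (J1 flow already set via bond 1)
β4 →J1  (J1 flow already set via bond 1)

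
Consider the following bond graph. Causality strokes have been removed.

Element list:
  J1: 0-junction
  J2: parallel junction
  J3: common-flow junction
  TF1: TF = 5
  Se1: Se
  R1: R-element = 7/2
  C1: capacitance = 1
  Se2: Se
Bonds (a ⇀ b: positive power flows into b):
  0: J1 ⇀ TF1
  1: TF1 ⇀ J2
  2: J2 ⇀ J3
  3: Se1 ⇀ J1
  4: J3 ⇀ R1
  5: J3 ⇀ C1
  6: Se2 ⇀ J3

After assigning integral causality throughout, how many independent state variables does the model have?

β3 stroke at J1  (Se1 (Se) sets effort on bond)
β6 stroke at J3  (source Se2 imposes e)
β0 stroke at TF1  (J1 effort already set via bond 3)
β1 stroke at J2  (through TF1, causality passes straight; one stroke at TF1)
β2 stroke at J3  (J2 effort already set via bond 1)
β5 stroke at J3  (C1: C, integral causality)
β4 stroke at R1  (only one flow-in slot at J3)

1  (C1 all integral)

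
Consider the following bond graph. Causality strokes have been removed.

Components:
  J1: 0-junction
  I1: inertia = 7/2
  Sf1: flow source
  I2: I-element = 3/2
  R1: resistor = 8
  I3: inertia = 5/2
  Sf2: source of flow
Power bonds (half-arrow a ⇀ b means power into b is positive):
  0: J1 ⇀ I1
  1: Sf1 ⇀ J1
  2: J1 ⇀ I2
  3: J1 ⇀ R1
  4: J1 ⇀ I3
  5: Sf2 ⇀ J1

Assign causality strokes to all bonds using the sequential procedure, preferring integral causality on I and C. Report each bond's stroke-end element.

bond 1 stroke→Sf1  (Sf1: flow source, stroke at near end)
bond 5 stroke→Sf2  (source Sf2 imposes f)
bond 0 stroke→I1  (I1 integral (f out))
bond 2 stroke→I2  (I2 integral (f out))
bond 4 stroke→I3  (I3 integral (f out))
bond 3 stroke→J1  (J1: last free bond brings effort in)

bond 0 |I1
bond 1 |Sf1
bond 2 |I2
bond 3 |J1
bond 4 |I3
bond 5 |Sf2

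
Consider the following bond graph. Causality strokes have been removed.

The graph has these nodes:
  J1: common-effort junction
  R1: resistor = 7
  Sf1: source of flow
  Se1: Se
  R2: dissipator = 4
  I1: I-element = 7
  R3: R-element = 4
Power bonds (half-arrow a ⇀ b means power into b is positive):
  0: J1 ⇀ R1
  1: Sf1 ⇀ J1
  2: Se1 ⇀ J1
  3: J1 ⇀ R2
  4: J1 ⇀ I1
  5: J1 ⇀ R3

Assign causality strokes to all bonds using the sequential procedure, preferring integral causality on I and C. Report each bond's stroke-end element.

β1 stroke→Sf1  (Sf1: flow source, stroke at near end)
β2 stroke→J1  (Se1: effort source, stroke at far end)
β0 stroke→R1  (J1 effort already set via bond 2)
β3 stroke→R2  (J1: bond 2 brought effort, rest push out)
β4 stroke→I1  (J1: bond 2 brought effort, rest push out)
β5 stroke→R3  (common-e at J1 fixed by 2)

b0 |R1
b1 |Sf1
b2 |J1
b3 |R2
b4 |I1
b5 |R3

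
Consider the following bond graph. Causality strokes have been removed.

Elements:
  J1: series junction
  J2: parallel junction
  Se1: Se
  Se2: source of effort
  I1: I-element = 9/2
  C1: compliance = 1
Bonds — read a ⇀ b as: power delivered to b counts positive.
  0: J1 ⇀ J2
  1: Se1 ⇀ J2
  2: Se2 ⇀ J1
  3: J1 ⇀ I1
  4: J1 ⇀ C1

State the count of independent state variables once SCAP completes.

2  (C1, I1 all integral)

#1 |J2  (Se1 fixes effort; stroke away)
#2 |J1  (Se2 (Se) sets effort on bond)
#0 |J1  (0-jn J2 has e-setter on 1)
#3 |I1  (I1 integral (f out))
#4 |J1  (J1: bond 3 brought flow, rest push out)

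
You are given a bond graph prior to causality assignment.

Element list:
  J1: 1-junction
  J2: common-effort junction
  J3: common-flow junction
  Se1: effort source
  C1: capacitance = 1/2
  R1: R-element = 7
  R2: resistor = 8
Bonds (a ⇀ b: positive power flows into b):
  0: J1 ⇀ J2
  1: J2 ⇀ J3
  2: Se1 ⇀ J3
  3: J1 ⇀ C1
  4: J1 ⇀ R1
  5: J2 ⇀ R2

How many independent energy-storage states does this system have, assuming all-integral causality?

bond 2 |J3  (source Se1 imposes e)
bond 1 |J2  (closing 1-jn rule on J3)
bond 0 |J1  (J2 effort already set via bond 1)
bond 5 |R2  (0-jn J2 has e-setter on 1)
bond 3 |J1  (C1: C, integral causality)
bond 4 |R1  (closing 1-jn rule on J1)

1  (C1 all integral)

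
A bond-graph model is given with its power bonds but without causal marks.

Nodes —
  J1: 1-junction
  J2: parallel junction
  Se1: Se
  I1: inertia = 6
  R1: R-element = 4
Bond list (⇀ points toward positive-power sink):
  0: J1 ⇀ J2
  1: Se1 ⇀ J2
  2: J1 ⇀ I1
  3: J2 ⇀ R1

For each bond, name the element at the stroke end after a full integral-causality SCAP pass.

bond 1 →J2  (Se1 fixes effort; stroke away)
bond 0 →J1  (J2 effort already set via bond 1)
bond 3 →R1  (J2: bond 1 brought effort, rest push out)
bond 2 →I1  (closing 1-jn rule on J1)

b0 stroke→J1
b1 stroke→J2
b2 stroke→I1
b3 stroke→R1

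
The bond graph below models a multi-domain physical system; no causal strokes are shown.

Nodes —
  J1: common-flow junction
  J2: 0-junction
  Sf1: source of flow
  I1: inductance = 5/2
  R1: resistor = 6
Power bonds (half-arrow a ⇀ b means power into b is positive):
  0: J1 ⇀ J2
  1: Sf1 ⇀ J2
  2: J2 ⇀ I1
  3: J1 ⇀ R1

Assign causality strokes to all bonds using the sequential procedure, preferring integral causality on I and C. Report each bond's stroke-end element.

bond 0 |J2
bond 1 |Sf1
bond 2 |I1
bond 3 |J1

b1 |Sf1  (Sf1: flow source, stroke at near end)
b2 |I1  (prefer integral on I1)
b0 |J2  (J2 needs exactly one e-in)
b3 |J1  (J1: bond 0 brought flow, rest push out)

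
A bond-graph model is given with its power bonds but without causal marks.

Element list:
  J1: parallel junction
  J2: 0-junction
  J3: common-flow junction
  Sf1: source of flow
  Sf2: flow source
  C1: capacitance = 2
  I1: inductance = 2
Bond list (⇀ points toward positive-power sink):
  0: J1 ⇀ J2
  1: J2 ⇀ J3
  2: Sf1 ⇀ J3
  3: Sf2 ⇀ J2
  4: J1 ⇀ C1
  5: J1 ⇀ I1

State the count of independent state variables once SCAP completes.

b2 stroke at Sf1  (Sf1 (Sf) sets flow on bond)
b3 stroke at Sf2  (source Sf2 imposes f)
b1 stroke at J3  (common-f at J3 fixed by 2)
b0 stroke at J2  (only one effort-in slot at J2)
b4 stroke at J1  (C1 integral (e out))
b5 stroke at I1  (0-jn J1 has e-setter on 4)

2  (C1, I1 all integral)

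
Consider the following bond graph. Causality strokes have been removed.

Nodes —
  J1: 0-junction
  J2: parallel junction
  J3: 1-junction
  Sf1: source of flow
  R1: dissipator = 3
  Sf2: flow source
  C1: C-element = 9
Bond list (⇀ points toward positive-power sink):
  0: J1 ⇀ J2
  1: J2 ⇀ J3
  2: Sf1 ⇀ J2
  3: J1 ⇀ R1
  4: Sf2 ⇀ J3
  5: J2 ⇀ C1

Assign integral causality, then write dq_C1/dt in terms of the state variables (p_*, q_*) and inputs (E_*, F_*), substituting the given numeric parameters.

#2 stroke→Sf1  (source Sf1 imposes f)
#4 stroke→Sf2  (Sf2 (Sf) sets flow on bond)
#1 stroke→J3  (J3: bond 4 brought flow, rest push out)
#5 stroke→J2  (C1: C, integral causality)
#0 stroke→J1  (0-jn J2 has e-setter on 5)
#3 stroke→R1  (0-jn J1 has e-setter on 0)

dq_C1/dt = F_Sf1 - F_Sf2 - q_C1/27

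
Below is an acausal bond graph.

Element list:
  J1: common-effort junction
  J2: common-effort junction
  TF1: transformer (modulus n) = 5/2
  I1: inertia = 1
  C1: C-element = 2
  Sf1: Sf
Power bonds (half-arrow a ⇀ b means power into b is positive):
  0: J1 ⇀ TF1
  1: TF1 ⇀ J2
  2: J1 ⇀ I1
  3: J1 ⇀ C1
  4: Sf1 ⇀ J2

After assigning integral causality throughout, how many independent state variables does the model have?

#4 stroke→Sf1  (Sf1 fixes flow; stroke at Sf1)
#1 stroke→J2  (J2 needs exactly one e-in)
#0 stroke→TF1  (through TF1, causality passes straight; one stroke at TF1)
#2 stroke→I1  (I1: I, integral causality)
#3 stroke→J1  (closing 0-jn rule on J1)

2  (C1, I1 all integral)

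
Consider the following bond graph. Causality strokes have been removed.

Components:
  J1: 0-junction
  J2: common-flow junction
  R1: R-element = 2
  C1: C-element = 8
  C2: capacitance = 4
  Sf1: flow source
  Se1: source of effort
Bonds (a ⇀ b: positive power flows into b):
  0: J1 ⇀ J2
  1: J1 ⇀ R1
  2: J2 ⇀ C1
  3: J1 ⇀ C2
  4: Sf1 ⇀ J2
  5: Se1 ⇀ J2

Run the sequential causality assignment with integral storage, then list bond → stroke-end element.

bond 4 →Sf1  (source Sf1 imposes f)
bond 5 →J2  (Se1: effort source, stroke at far end)
bond 0 →J2  (J2 flow already set via bond 4)
bond 2 →J2  (J2 flow already set via bond 4)
bond 3 →J1  (C2 outputs effort q/C2)
bond 1 →R1  (J1: bond 3 brought effort, rest push out)

bond 0 stroke→J2
bond 1 stroke→R1
bond 2 stroke→J2
bond 3 stroke→J1
bond 4 stroke→Sf1
bond 5 stroke→J2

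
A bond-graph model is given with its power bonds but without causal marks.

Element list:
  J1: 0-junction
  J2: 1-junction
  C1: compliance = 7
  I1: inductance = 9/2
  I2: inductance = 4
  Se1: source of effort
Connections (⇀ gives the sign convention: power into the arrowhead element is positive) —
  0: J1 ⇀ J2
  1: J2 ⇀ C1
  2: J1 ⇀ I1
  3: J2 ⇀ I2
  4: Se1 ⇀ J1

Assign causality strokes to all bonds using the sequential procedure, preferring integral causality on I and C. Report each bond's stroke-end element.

β4 stroke at J1  (Se1 fixes effort; stroke away)
β0 stroke at J2  (J1: bond 4 brought effort, rest push out)
β2 stroke at I1  (0-jn J1 has e-setter on 4)
β1 stroke at J2  (C1 integral (e out))
β3 stroke at I2  (only one flow-in slot at J2)

bond 0 stroke at J2
bond 1 stroke at J2
bond 2 stroke at I1
bond 3 stroke at I2
bond 4 stroke at J1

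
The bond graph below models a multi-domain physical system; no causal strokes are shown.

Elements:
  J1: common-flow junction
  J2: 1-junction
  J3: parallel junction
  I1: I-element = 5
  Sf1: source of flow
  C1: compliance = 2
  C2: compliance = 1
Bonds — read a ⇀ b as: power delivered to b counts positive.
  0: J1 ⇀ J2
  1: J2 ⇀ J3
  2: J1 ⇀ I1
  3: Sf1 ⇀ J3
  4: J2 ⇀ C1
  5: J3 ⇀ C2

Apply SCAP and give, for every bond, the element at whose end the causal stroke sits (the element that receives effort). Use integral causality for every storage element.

bond 0 |J1
bond 1 |J2
bond 2 |I1
bond 3 |Sf1
bond 4 |J2
bond 5 |J3

β3 |Sf1  (Sf1: flow source, stroke at near end)
β2 |I1  (prefer integral on I1)
β0 |J1  (J1: bond 2 brought flow, rest push out)
β1 |J2  (common-f at J2 fixed by 0)
β4 |J2  (common-f at J2 fixed by 0)
β5 |J3  (J3 needs exactly one e-in)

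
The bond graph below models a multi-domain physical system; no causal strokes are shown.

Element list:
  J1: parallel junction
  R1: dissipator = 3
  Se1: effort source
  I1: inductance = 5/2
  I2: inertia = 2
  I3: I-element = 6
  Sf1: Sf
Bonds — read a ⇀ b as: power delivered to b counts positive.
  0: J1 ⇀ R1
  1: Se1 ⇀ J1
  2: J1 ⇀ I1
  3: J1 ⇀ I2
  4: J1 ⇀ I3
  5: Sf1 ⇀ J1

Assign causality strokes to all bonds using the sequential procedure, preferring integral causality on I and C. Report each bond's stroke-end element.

#0 stroke→R1
#1 stroke→J1
#2 stroke→I1
#3 stroke→I2
#4 stroke→I3
#5 stroke→Sf1

bond 1 stroke→J1  (Se1: effort source, stroke at far end)
bond 5 stroke→Sf1  (source Sf1 imposes f)
bond 0 stroke→R1  (common-e at J1 fixed by 1)
bond 2 stroke→I1  (0-jn J1 has e-setter on 1)
bond 3 stroke→I2  (J1: bond 1 brought effort, rest push out)
bond 4 stroke→I3  (common-e at J1 fixed by 1)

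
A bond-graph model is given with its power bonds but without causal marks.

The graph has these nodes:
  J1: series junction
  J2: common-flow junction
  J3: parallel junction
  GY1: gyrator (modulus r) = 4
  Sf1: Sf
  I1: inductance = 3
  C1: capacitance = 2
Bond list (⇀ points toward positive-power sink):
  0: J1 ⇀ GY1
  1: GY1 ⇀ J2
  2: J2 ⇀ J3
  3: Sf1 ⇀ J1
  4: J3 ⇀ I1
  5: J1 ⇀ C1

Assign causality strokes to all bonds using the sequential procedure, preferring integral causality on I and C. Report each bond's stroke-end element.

β0 stroke→J1
β1 stroke→J2
β2 stroke→J3
β3 stroke→Sf1
β4 stroke→I1
β5 stroke→J1

bond 3 →Sf1  (source Sf1 imposes f)
bond 0 →J1  (1-jn J1 has f-setter on 3)
bond 5 →J1  (1-jn J1 has f-setter on 3)
bond 1 →J2  (GY1: gyrator matches bond 0)
bond 2 →J3  (J2 needs exactly one f-in)
bond 4 →I1  (common-e at J3 fixed by 2)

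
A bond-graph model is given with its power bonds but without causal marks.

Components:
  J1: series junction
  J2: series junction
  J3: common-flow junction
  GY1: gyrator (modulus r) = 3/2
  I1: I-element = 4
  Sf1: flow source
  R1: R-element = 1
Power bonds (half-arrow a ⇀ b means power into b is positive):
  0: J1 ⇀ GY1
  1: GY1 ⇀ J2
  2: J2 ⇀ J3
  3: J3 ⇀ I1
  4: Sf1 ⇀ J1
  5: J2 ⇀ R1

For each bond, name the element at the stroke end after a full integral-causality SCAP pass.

bond 4 stroke→Sf1  (Sf1 (Sf) sets flow on bond)
bond 0 stroke→J1  (common-f at J1 fixed by 4)
bond 1 stroke→J2  (GY1 both-in/both-out from 0)
bond 3 stroke→I1  (I1 integral (f out))
bond 2 stroke→J3  (J3: bond 3 brought flow, rest push out)
bond 5 stroke→J2  (1-jn J2 has f-setter on 2)

#0 stroke at J1
#1 stroke at J2
#2 stroke at J3
#3 stroke at I1
#4 stroke at Sf1
#5 stroke at J2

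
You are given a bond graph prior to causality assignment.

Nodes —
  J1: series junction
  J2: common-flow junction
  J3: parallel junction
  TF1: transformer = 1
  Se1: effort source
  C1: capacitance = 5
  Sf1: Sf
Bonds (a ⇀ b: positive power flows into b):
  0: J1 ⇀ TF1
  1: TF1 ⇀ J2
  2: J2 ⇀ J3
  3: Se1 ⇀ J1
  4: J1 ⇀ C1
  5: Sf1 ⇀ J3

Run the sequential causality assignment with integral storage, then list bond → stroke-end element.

bond 0 |TF1
bond 1 |J2
bond 2 |J3
bond 3 |J1
bond 4 |J1
bond 5 |Sf1

b3 →J1  (Se1 fixes effort; stroke away)
b5 →Sf1  (Sf1 fixes flow; stroke at Sf1)
b2 →J3  (J3 needs exactly one e-in)
b1 →J2  (J2: bond 2 brought flow, rest push out)
b0 →TF1  (through TF1, causality passes straight; one stroke at TF1)
b4 →J1  (J1: bond 0 brought flow, rest push out)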